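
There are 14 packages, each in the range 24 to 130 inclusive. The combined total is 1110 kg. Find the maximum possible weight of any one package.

130

Maximizing one value means minimizing the remaining 13.
The other 13 contribute at least 13 × 24 = 312, leaving at most 1110 − 312 = 798.
But each package is capped at 130, so the maximum is 130.
Achievable: one at 130 and the other 13 totalling 980, which fits since 13 × 24 ≤ 980 ≤ 13 × 130.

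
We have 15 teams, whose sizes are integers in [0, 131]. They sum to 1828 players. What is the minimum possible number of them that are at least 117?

6

Each value short of 117 is at most 116, costing at least 131 − 116 = 15 against the maximum total of 1965.
We can afford to lose at most 1965 − 1828 = 137, so at most ⌊137/15⌋ = 9 fall short, and at least 6 are ≥ 117.
Exactly 6 works: 6 values at 131 and 9 at 116 total 1830; lower one of the high values by 2 (still ≥ 117) to hit 1828.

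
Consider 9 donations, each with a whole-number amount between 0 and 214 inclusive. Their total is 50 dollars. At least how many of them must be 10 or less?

5

Let j be the number exceeding 10. Then the total is ≥ 11·j + 0·(9 − j) = 0 + 11j.
So 11j ≤ 50 and j ≤ 4; hence at least 9 − 4 = 5 are ≤ 10.
Exactly 5 works: 5 values at 0 and 4 at 11 total 44; raise one of the low values by 6 (still ≤ 10) to hit 50.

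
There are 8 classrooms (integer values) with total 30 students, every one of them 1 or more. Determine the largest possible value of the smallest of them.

3

The average is 30/8 < 4, so some value is ≤ 3.
Equality holds with 2 values of 3 and 6 values of 4.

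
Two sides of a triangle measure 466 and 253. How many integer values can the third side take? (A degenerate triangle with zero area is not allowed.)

505

The triangle inequality gives |466 − 253| < c < 466 + 253, i.e. 213 < c < 719.
So c can be any integer from 214 to 718: 505 values.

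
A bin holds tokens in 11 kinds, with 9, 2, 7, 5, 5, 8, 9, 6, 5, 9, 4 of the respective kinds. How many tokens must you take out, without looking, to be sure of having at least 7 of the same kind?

58

In the worst case you take as many as possible of each kind without reaching 7: 6 + 2 + 6 + 5 + 5 + 6 + 6 + 6 + 5 + 6 + 4 = 57.
The next one must give 7 of some kind, so 57 + 1 = 58.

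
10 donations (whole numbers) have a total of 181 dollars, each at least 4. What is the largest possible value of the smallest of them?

18

The 10 values sum to 181, so their minimum is at most ⌊181/10⌋ = 18.
Achievable: 9 of them at 18 and 1 at 19 total 181.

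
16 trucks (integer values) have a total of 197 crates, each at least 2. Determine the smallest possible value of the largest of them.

13

The 16 values sum to 197, so their maximum is at least ⌈197/16⌉ = 13.
Taking 11 copies of 12 and 5 copies of 13 gives exactly 197, so 13 is attained.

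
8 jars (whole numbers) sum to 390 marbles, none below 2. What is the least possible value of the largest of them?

49

If every one of the 8 were at most 48, the total would be at most 8 × 48 = 384 < 390.
Equality holds with 6 values of 49 and 2 values of 48.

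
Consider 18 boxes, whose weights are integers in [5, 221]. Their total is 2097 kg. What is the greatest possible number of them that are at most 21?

Suppose k of them are at most 21. Those contribute at most 21 each and the rest at most 221 each.
So the total is at most 21k + 221(18 − k) = 3978 − 200k. This must still be ≥ 2097, so k ≤ 9.
k = 9 is achieved by 9 values at 21 and 9 at 221, total 2178; lower one of the 221's by 81 (still > 21) to reach 2097.

9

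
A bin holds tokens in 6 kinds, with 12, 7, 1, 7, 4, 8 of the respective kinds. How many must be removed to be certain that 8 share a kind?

In the worst case you take as many as possible of each kind without reaching 8: 7 + 7 + 1 + 7 + 4 + 7 = 33.
The next one must give 8 of some kind, so 33 + 1 = 34.

34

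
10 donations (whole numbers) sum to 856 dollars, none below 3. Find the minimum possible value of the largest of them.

The average is 856/10 > 85, so not all 10 can be 85 or less; the largest is ≥ 86.
Equality holds with 6 values of 86 and 4 values of 85.

86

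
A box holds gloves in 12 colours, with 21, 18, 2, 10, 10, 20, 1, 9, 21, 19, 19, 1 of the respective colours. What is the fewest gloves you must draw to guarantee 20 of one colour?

147

In the worst case you take as many as possible of each colour without reaching 20: 19 + 18 + 2 + 10 + 10 + 19 + 1 + 9 + 19 + 19 + 19 + 1 = 146.
The next one must give 20 of some colour, so 146 + 1 = 147.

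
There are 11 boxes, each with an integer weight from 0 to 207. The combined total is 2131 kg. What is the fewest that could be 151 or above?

If only k of them are at least 151, the other 11 − k are at most 150, so the total is at most k·207 + (11 − k)·150.
This must reach 2131, so k·207 + (11 − k)·150 ≥ 2131, giving k ≥ 9.
Exactly 9 works: 9 values at 207 and 2 at 150 total 2163; lower one of the high values by 32 (still ≥ 151) to hit 2131.

9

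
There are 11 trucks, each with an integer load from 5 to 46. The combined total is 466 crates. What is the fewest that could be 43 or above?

Suppose at most 11 − j of them reach 43; then j values are ≤ 42 and the rest ≤ 46.
The total is then ≤ 42·j + 46·(11 − j) = 506 − 4j. For this to be ≥ 466 we need j ≤ 10, so at least 11 − 10 = 1 must reach 43.
Exactly 1 works: 1 value at 46 and 10 at 42 total 466.

1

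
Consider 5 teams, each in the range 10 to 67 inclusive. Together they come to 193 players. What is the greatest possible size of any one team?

To make one team as large as possible, make the other 4 as small as possible.
The other 4 contribute at least 4 × 10 = 40, leaving at most 193 − 40 = 153.
But each team is capped at 67, so the maximum is 67.
Achievable: one at 67 and the other 4 totalling 126, which fits since 4 × 10 ≤ 126 ≤ 4 × 67.

67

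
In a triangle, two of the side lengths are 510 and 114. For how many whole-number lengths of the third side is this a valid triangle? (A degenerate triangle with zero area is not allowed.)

227

The triangle inequality gives |510 − 114| < c < 510 + 114, i.e. 396 < c < 624.
So c can be any integer from 397 to 623: 227 values.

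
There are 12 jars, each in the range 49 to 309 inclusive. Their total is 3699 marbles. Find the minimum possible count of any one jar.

Minimizing one value means maximizing the remaining 11.
The other 11 contribute at most 11 × 309 = 3399, leaving at least 3699 − 3399 = 300.
Since 300 ≥ 49, this is achievable: one at 300 and 11 at 309.

300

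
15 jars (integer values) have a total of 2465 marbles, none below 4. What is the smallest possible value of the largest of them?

165

The 15 values sum to 2465, so their maximum is at least ⌈2465/15⌉ = 165.
Equality holds with 5 values of 165 and 10 values of 164.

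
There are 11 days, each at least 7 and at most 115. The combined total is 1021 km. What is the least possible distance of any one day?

To make one day as small as possible, make the other 10 as large as possible.
The other 10 can take up 10 × 115 = 1150 ≥ 1021 − 7, so one day can sit at its floor of 7.
Achievable: one at 7 and the other 10 totalling 1014, which fits since 10 × 7 ≤ 1014 ≤ 10 × 115.

7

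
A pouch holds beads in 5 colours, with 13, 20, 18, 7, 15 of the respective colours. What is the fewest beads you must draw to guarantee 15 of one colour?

63

In the worst case you take as many as possible of each colour without reaching 15: 13 + 14 + 14 + 7 + 14 = 62.
The next one must give 15 of some colour, so 62 + 1 = 63.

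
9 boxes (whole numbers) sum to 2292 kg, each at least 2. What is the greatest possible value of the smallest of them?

The 9 values sum to 2292, so their minimum is at most ⌊2292/9⌋ = 254.
Taking 3 copies of 254 and 6 copies of 255 gives exactly 2292, so 254 is attained.

254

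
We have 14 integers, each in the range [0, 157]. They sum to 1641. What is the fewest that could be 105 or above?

If only k of them are at least 105, the other 14 − k are at most 104, so the total is at most k·157 + (14 − k)·104.
This must reach 1641, so k·157 + (14 − k)·104 ≥ 1641, giving k ≥ 4.
Exactly 4 works: 4 values at 157 and 10 at 104 total 1668; lower one of the high values by 27 (still ≥ 105) to hit 1641.

4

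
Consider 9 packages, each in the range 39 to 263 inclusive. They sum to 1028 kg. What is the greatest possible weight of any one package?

To make one package as large as possible, make the other 8 as small as possible.
The other 8 contribute at least 8 × 39 = 312, leaving at most 1028 − 312 = 716.
But each package is capped at 263, so the maximum is 263.
Achievable: one at 263 and the other 8 totalling 765, which fits since 8 × 39 ≤ 765 ≤ 8 × 263.

263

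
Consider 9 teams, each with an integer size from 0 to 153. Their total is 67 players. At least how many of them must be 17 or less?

6

If only k of them are at most 17, the other 9 − k are at least 18, so the total is at least (9 − k)·18 + k·0.
This is ≤ 67, so (9 − k)·18 + 0k ≤ 67, which gives k ≥ 6.
Exactly 6 works: 6 values at 0 and 3 at 18 total 54; raise one of the low values by 13 (still ≤ 17) to hit 67.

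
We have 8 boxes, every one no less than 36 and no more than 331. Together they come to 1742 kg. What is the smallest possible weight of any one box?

Minimizing one value means maximizing the remaining 7.
The other 7 can take up 7 × 331 = 2317 ≥ 1742 − 36, so one box can sit at its floor of 36.
Achievable: one at 36 and the other 7 totalling 1706, which fits since 7 × 36 ≤ 1706 ≤ 7 × 331.

36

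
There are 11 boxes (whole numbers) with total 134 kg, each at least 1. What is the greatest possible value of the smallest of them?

If every one of the 11 were at least 13, the total would be at least 11 × 13 = 143 > 134.
Taking 9 copies of 12 and 2 copies of 13 gives exactly 134, so 12 is attained.

12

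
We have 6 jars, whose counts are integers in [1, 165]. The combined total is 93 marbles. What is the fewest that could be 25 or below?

3

If only k of them are at most 25, the other 6 − k are at least 26, so the total is at least (6 − k)·26 + k·1.
This is ≤ 93, so (6 − k)·26 + 1k ≤ 93, which gives k ≥ 3.
Exactly 3 works: 3 values at 1 and 3 at 26 total 81; raise one of the low values by 12 (still ≤ 25) to hit 93.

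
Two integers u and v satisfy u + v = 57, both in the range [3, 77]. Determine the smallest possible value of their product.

For a fixed sum, uv is smallest when u and v are as far apart as possible.
At the endpoint u = 3, v = 57 − 3 = 54, so uv = 3 × 54 = 162.

162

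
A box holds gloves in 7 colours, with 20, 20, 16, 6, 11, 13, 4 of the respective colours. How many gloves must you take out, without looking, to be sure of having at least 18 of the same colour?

In the worst case you take as many as possible of each colour without reaching 18: 17 + 17 + 16 + 6 + 11 + 13 + 4 = 84.
The next one must give 18 of some colour, so 84 + 1 = 85.

85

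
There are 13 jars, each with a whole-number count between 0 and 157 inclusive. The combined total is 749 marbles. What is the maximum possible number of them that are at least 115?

If k of the values are ≥ 115, the total is ≥ 115k + 0(13 − k).
Setting 115k + 0(13 − k) ≤ 749 gives 115k ≤ 749, so k ≤ 6.
k = 6 is achieved by 6 values at 115 and 7 at 0, total 690; add 59 to one value (staying below 115) to reach 749.

6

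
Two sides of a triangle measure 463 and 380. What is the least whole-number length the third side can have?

84

The third side must exceed |463 − 380| = 83.
The smallest integer above 83 is 84.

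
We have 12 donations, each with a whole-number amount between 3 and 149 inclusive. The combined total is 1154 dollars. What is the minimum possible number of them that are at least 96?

If only k of them are at least 96, the other 12 − k are at most 95, so the total is at most k·149 + (12 − k)·95.
This must reach 1154, so k·149 + (12 − k)·95 ≥ 1154, giving k ≥ 1.
Exactly 1 works: 1 value at 149 and 11 at 95 total 1194; lower one of the high values by 40 (still ≥ 96) to hit 1154.

1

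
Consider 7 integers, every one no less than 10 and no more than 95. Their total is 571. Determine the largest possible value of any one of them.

95

To make one integer as large as possible, make the other 6 as small as possible.
The other 6 contribute at least 6 × 10 = 60, leaving at most 571 − 60 = 511.
But each integer is capped at 95, so the maximum is 95.
Achievable: one at 95 and the other 6 totalling 476, which fits since 6 × 10 ≤ 476 ≤ 6 × 95.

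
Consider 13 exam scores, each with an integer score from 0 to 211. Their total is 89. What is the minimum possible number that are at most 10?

5

Each value above 10 is at least 11, contributing at least 11 − 0 = 11 above the floor 0.
The sum exceeds the floor total 0 by 89, so at most ⌊89/11⌋ = 8 exceed 10, and at least 5 are ≤ 10.
Exactly 5 works: 5 values at 0 and 8 at 11 total 88; raise one of the low values by 1 (still ≤ 10) to hit 89.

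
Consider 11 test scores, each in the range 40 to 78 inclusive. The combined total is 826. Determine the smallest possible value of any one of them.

46

Minimizing one value means maximizing the remaining 10.
The other 10 contribute at most 10 × 78 = 780, leaving at least 826 − 780 = 46.
Since 46 ≥ 40, this is achievable: one at 46 and 10 at 78.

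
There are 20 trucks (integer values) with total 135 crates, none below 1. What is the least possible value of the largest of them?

7

The 20 values sum to 135, so their maximum is at least ⌈135/20⌉ = 7.
Achievable: 15 of them at 7 and 5 at 6 total 135.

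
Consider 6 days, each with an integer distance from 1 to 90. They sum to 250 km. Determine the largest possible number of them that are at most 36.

Suppose k of them are at most 36. Those contribute at most 36 each and the rest at most 90 each.
So the total is at most 36k + 90(6 − k) = 540 − 54k. This must still be ≥ 250, so k ≤ 5.
k = 5 is achieved by 5 values at 36 and 1 at 90, total 270; lower one of the 90's by 20 (still > 36) to reach 250.

5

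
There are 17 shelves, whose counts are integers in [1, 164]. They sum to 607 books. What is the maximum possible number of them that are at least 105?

5

With k values at 105 or above and the rest at least 1, the sum is at least 17 + 104k.
Since the sum is 607, we need 104k ≤ 590, i.e. k ≤ 5.
k = 5 is achieved by 5 values at 105 and 12 at 1, total 537; add 70 to one value (staying below 105) to reach 607.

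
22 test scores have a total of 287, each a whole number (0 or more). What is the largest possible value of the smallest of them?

13

If every one of the 22 were at least 14, the total would be at least 22 × 14 = 308 > 287.
Taking 21 copies of 13 and 1 copy of 14 gives exactly 287, so 13 is attained.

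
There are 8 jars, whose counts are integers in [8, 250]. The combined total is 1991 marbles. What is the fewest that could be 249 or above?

Each value short of 249 is at most 248, costing at least 250 − 248 = 2 against the maximum total of 2000.
We can afford to lose at most 2000 − 1991 = 9, so at most ⌊9/2⌋ = 4 fall short, and at least 4 are ≥ 249.
Exactly 4 works: 4 values at 250 and 4 at 248 total 1992; lower one of the high values by 1 (still ≥ 249) to hit 1991.

4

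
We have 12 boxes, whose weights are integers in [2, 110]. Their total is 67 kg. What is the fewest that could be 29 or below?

11

Let j be the number exceeding 29. Then the total is ≥ 30·j + 2·(12 − j) = 24 + 28j.
So 28j ≤ 43 and j ≤ 1; hence at least 12 − 1 = 11 are ≤ 29.
Exactly 11 works: 11 values at 2 and 1 at 30 total 52; raise one of the low values by 15 (still ≤ 29) to hit 67.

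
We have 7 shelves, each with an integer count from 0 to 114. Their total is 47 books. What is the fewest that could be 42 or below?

Let j be the number exceeding 42. Then the total is ≥ 43·j + 0·(7 − j) = 0 + 43j.
So 43j ≤ 47 and j ≤ 1; hence at least 7 − 1 = 6 are ≤ 42.
Exactly 6 works: 6 values at 0 and 1 at 43 total 43; raise one of the low values by 4 (still ≤ 42) to hit 47.

6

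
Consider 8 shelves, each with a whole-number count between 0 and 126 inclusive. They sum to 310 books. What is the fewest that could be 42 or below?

1

Each value above 42 is at least 43, contributing at least 43 − 0 = 43 above the floor 0.
The sum exceeds the floor total 0 by 310, so at most ⌊310/43⌋ = 7 exceed 42, and at least 1 are ≤ 42.
Exactly 1 works: 1 value at 0 and 7 at 43 total 301; raise one of the low values by 9 (still ≤ 42) to hit 310.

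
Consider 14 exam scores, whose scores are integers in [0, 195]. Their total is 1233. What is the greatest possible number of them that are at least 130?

9

Suppose k of them are at least 130. Those contribute at least 130 each and the other 14 − k at least 0 each.
So the total is at least 130k + 0(14 − k) = 0 + 130k. This must be ≤ 1233, giving k ≤ 9.
k = 9 is achieved by 9 values at 130 and 5 at 0, total 1170; add 63 to one value (staying below 130) to reach 1233.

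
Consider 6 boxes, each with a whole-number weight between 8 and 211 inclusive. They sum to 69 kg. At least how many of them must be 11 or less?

1

If only k of them are at most 11, the other 6 − k are at least 12, so the total is at least (6 − k)·12 + k·8.
This is ≤ 69, so (6 − k)·12 + 8k ≤ 69, which gives k ≥ 1.
Exactly 1 works: 1 value at 8 and 5 at 12 total 68; raise one of the low values by 1 (still ≤ 11) to hit 69.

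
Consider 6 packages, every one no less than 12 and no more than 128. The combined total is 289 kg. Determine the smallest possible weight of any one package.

12

Minimizing one value means maximizing the remaining 5.
The other 5 can take up 5 × 128 = 640 ≥ 289 − 12, so one package can sit at its floor of 12.
Achievable: one at 12 and the other 5 totalling 277, which fits since 5 × 12 ≤ 277 ≤ 5 × 128.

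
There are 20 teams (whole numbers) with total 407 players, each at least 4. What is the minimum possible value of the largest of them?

21

Some value must be at least ⌈407/20⌉ = 21, since 20 × 20 = 400 < 407.
Achievable: 7 of them at 21 and 13 at 20 total 407.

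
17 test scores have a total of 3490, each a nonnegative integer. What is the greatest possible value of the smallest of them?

If every one of the 17 were at least 206, the total would be at least 17 × 206 = 3502 > 3490.
Achievable: 12 of them at 205 and 5 at 206 total 3490.

205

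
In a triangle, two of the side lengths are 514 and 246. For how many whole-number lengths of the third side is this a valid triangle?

491

The triangle inequality gives |514 − 246| < c < 514 + 246, i.e. 268 < c < 760.
So c can be any integer from 269 to 759: 491 values.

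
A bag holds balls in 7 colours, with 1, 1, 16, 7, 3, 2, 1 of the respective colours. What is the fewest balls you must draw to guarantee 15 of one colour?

In the worst case you take as many as possible of each colour without reaching 15: 1 + 1 + 14 + 7 + 3 + 2 + 1 = 29.
The next one must give 15 of some colour, so 29 + 1 = 30.

30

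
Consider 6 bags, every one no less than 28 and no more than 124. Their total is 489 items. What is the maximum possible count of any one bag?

Maximizing one value means minimizing the remaining 5.
The other 5 contribute at least 5 × 28 = 140, leaving at most 489 − 140 = 349.
But each bag is capped at 124, so the maximum is 124.
Achievable: one at 124 and the other 5 totalling 365, which fits since 5 × 28 ≤ 365 ≤ 5 × 124.

124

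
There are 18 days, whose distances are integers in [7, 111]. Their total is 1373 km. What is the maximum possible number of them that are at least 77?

17

If k of the values are ≥ 77, the total is ≥ 77k + 7(18 − k).
Setting 77k + 7(18 − k) ≤ 1373 gives 70k ≤ 1247, so k ≤ 17.
k = 17 is achieved by 17 values at 77 and 1 at 7, total 1316; add 57 to one value (staying below 77) to reach 1373.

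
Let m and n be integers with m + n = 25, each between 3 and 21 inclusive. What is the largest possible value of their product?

156

mn = m(25 − m) is maximized when m is as near 25/2 as the bounds allow.
Taking m = 12 and n = 13 (both in [3, 21]) gives mn = 156.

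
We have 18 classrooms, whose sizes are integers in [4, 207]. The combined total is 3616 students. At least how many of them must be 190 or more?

12

Each value short of 190 is at most 189, costing at least 207 − 189 = 18 against the maximum total of 3726.
We can afford to lose at most 3726 − 3616 = 110, so at most ⌊110/18⌋ = 6 fall short, and at least 12 are ≥ 190.
Exactly 12 works: 12 values at 207 and 6 at 189 total 3618; lower one of the high values by 2 (still ≥ 190) to hit 3616.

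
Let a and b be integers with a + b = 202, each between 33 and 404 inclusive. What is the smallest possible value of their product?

Since a + b is fixed, pushing one of them to its bound minimizes the product.
At the endpoint a = 33, b = 202 − 33 = 169, so ab = 33 × 169 = 5577.

5577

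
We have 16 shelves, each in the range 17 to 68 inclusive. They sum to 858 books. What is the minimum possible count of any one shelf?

Minimizing one value means maximizing the remaining 15.
The other 15 can take up 15 × 68 = 1020 ≥ 858 − 17, so one shelf can sit at its floor of 17.
Achievable: one at 17 and the other 15 totalling 841, which fits since 15 × 17 ≤ 841 ≤ 15 × 68.

17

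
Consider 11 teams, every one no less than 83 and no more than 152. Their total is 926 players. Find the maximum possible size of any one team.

96

To make one team as large as possible, make the other 10 as small as possible.
The other 10 contribute at least 10 × 83 = 830, leaving at most 926 − 830 = 96.
Since 96 ≤ 152, this is achievable: one at 96 and 10 at 83.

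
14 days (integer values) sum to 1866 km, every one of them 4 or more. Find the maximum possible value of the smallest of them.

133

The average is 1866/14 < 134, so some value is ≤ 133.
Achievable: 10 of them at 133 and 4 at 134 total 1866.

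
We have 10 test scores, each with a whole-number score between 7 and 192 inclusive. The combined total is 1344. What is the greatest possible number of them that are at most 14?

Suppose k of them are at most 14. Those contribute at most 14 each and the rest at most 192 each.
So the total is at most 14k + 192(10 − k) = 1920 − 178k. This must still be ≥ 1344, so k ≤ 3.
k = 3 is achieved by 3 values at 14 and 7 at 192, total 1386; lower one of the 192's by 42 (still > 14) to reach 1344.

3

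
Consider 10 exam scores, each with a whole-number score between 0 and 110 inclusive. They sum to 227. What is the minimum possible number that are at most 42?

5

Each value above 42 is at least 43, contributing at least 43 − 0 = 43 above the floor 0.
The sum exceeds the floor total 0 by 227, so at most ⌊227/43⌋ = 5 exceed 42, and at least 5 are ≤ 42.
Exactly 5 works: 5 values at 0 and 5 at 43 total 215; raise one of the low values by 12 (still ≤ 42) to hit 227.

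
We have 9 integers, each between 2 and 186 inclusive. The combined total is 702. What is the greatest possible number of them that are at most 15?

5

Each value at 15 or below falls at least 186 − 15 = 171 short of the ceiling 186.
The ceiling total is 9 × 186 = 1674, and we need 702, so at most ⌊(1674 − 702)/171⌋ = 5 can be that low.
k = 5 is achieved by 5 values at 15 and 4 at 186, total 819; lower one of the 186's by 117 (still > 15) to reach 702.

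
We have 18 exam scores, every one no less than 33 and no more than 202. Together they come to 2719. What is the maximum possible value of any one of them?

202

To make one score as large as possible, make the other 17 as small as possible.
The other 17 contribute at least 17 × 33 = 561, leaving at most 2719 − 561 = 2158.
But each score is capped at 202, so the maximum is 202.
Achievable: one at 202 and the other 17 totalling 2517, which fits since 17 × 33 ≤ 2517 ≤ 17 × 202.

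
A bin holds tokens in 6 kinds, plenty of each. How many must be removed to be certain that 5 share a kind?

25

You could draw 4 of every kind without reaching 5 of any — 24 in all.
One more forces 5 of some kind, so 24 + 1 = 25.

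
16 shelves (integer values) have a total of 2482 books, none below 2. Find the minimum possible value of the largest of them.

156

If every one of the 16 were at most 155, the total would be at most 16 × 155 = 2480 < 2482.
Equality holds with 2 values of 156 and 14 values of 155.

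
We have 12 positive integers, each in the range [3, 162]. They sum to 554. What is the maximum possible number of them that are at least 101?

Suppose k of them are at least 101. Those contribute at least 101 each and the other 12 − k at least 3 each.
So the total is at least 101k + 3(12 − k) = 36 + 98k. This must be ≤ 554, giving k ≤ 5.
k = 5 is achieved by 5 values at 101 and 7 at 3, total 526; add 28 to one value (staying below 101) to reach 554.

5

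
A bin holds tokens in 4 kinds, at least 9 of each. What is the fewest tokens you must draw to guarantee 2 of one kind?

In the worst case you draw 1 of each of the 4 kinds: 4 × 1 = 4.
One more forces 2 of some kind, so 4 + 1 = 5.

5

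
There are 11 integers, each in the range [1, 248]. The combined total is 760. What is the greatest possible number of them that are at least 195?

Suppose k of them are at least 195. Those contribute at least 195 each and the other 11 − k at least 1 each.
So the total is at least 195k + 1(11 − k) = 11 + 194k. This must be ≤ 760, giving k ≤ 3.
k = 3 is achieved by 3 values at 195 and 8 at 1, total 593; add 167 to one value (staying below 195) to reach 760.

3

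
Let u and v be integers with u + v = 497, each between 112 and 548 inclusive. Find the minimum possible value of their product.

43120

Since u + v is fixed, pushing one of them to its bound minimizes the product.
The extreme feasible split is u = 112, v = 385, giving uv = 43120.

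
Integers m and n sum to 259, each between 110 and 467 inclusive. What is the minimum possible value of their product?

Since m + n is fixed, pushing one of them to its bound minimizes the product.
At the endpoint m = 110, n = 259 − 110 = 149, so mn = 110 × 149 = 16390.

16390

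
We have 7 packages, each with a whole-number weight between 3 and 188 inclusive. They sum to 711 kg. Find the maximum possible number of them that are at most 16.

3

Suppose k of them are at most 16. Those contribute at most 16 each and the rest at most 188 each.
So the total is at most 16k + 188(7 − k) = 1316 − 172k. This must still be ≥ 711, so k ≤ 3.
k = 3 is achieved by 3 values at 16 and 4 at 188, total 800; lower one of the 188's by 89 (still > 16) to reach 711.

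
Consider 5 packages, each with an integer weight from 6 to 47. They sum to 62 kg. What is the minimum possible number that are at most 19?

3

Each value above 19 is at least 20, contributing at least 20 − 6 = 14 above the floor 6.
The sum exceeds the floor total 30 by 32, so at most ⌊32/14⌋ = 2 exceed 19, and at least 3 are ≤ 19.
Exactly 3 works: 3 values at 6 and 2 at 20 total 58; raise one of the low values by 4 (still ≤ 19) to hit 62.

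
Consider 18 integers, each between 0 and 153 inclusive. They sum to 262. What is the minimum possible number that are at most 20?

6

If only k of them are at most 20, the other 18 − k are at least 21, so the total is at least (18 − k)·21 + k·0.
This is ≤ 262, so (18 − k)·21 + 0k ≤ 262, which gives k ≥ 6.
Exactly 6 works: 6 values at 0 and 12 at 21 total 252; raise one of the low values by 10 (still ≤ 20) to hit 262.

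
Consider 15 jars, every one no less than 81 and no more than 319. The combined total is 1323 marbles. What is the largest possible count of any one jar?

To make one jar as large as possible, make the other 14 as small as possible.
The other 14 contribute at least 14 × 81 = 1134, leaving at most 1323 − 1134 = 189.
Since 189 ≤ 319, this is achievable: one at 189 and 14 at 81.

189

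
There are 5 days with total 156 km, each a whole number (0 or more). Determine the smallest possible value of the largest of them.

32

If every one of the 5 were at most 31, the total would be at most 5 × 31 = 155 < 156.
Achievable: 1 of them at 32 and 4 at 31 total 156.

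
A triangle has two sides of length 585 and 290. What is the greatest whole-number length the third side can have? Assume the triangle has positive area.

The third side must be less than 585 + 290 = 875.
The largest integer below 875 is 874.

874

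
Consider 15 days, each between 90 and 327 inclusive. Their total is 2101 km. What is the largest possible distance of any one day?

327

To make one day as large as possible, make the other 14 as small as possible.
The other 14 contribute at least 14 × 90 = 1260, leaving at most 2101 − 1260 = 841.
But each day is capped at 327, so the maximum is 327.
Achievable: one at 327 and the other 14 totalling 1774, which fits since 14 × 90 ≤ 1774 ≤ 14 × 327.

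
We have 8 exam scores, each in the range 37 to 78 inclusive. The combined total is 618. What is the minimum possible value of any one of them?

To make one score as small as possible, make the other 7 as large as possible.
The other 7 contribute at most 7 × 78 = 546, leaving at least 618 − 546 = 72.
Since 72 ≥ 37, this is achievable: one at 72 and 7 at 78.

72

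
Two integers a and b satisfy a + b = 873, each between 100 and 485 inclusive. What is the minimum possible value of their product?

188180

Since a + b is fixed, pushing one of them to its bound minimizes the product.
At the endpoint a = 388, b = 873 − 388 = 485, so ab = 388 × 485 = 188180.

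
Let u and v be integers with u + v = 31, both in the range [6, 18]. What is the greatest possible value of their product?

240

With u + v fixed, uv peaks when the two are closest together.
Taking u = 15 and v = 16 (both in [6, 18]) gives uv = 240.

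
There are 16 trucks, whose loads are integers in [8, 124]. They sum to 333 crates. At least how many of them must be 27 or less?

Let j be the number exceeding 27. Then the total is ≥ 28·j + 8·(16 − j) = 128 + 20j.
So 20j ≤ 205 and j ≤ 10; hence at least 16 − 10 = 6 are ≤ 27.
Exactly 6 works: 6 values at 8 and 10 at 28 total 328; raise one of the low values by 5 (still ≤ 27) to hit 333.

6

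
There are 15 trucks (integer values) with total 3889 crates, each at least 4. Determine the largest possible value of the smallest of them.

The average is 3889/15 < 260, so some value is ≤ 259.
Taking 11 copies of 259 and 4 copies of 260 gives exactly 3889, so 259 is attained.

259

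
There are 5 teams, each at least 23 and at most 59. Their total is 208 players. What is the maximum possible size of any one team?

Maximizing one value means minimizing the remaining 4.
The other 4 contribute at least 4 × 23 = 92, leaving at most 208 − 92 = 116.
But each team is capped at 59, so the maximum is 59.
Achievable: one at 59 and the other 4 totalling 149, which fits since 4 × 23 ≤ 149 ≤ 4 × 59.

59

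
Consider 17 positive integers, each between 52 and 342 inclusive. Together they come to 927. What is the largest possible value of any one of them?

Maximizing one value means minimizing the remaining 16.
The other 16 contribute at least 16 × 52 = 832, leaving at most 927 − 832 = 95.
Since 95 ≤ 342, this is achievable: one at 95 and 16 at 52.

95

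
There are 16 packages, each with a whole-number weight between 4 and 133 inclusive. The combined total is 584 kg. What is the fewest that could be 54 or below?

Each value above 54 is at least 55, contributing at least 55 − 4 = 51 above the floor 4.
The sum exceeds the floor total 64 by 520, so at most ⌊520/51⌋ = 10 exceed 54, and at least 6 are ≤ 54.
Exactly 6 works: 6 values at 4 and 10 at 55 total 574; raise one of the low values by 10 (still ≤ 54) to hit 584.

6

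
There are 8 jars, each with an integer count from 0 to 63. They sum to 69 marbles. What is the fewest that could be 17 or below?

5

Let j be the number exceeding 17. Then the total is ≥ 18·j + 0·(8 − j) = 0 + 18j.
So 18j ≤ 69 and j ≤ 3; hence at least 8 − 3 = 5 are ≤ 17.
Exactly 5 works: 5 values at 0 and 3 at 18 total 54; raise one of the low values by 15 (still ≤ 17) to hit 69.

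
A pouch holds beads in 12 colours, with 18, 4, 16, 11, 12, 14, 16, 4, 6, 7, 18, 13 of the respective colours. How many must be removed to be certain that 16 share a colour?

In the worst case you take as many as possible of each colour without reaching 16: 15 + 4 + 15 + 11 + 12 + 14 + 15 + 4 + 6 + 7 + 15 + 13 = 131.
The next one must give 16 of some colour, so 131 + 1 = 132.

132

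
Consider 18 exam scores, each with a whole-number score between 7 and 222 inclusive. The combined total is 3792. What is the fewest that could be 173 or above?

14

If only k of them are at least 173, the other 18 − k are at most 172, so the total is at most k·222 + (18 − k)·172.
This must reach 3792, so k·222 + (18 − k)·172 ≥ 3792, giving k ≥ 14.
Exactly 14 works: 14 values at 222 and 4 at 172 total 3796; lower one of the high values by 4 (still ≥ 173) to hit 3792.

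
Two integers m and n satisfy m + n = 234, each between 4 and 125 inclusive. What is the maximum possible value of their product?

13689

With m + n fixed, mn peaks when the two are closest together.
Taking m = 117 and n = 117 (both in [4, 125]) gives mn = 13689.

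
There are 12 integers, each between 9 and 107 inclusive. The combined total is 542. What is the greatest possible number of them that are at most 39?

10

Suppose k of them are at most 39. Those contribute at most 39 each and the rest at most 107 each.
So the total is at most 39k + 107(12 − k) = 1284 − 68k. This must still be ≥ 542, so k ≤ 10.
k = 10 is achieved by 10 values at 39 and 2 at 107, total 604; lower one of the 107's by 62 (still > 39) to reach 542.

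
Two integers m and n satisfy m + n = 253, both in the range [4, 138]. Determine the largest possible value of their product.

16002

For a fixed sum, the product mn is largest when m and n are as close as possible.
Taking m = 126 and n = 127 (both in [4, 138]) gives mn = 16002.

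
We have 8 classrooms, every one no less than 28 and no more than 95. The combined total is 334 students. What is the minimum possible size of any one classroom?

Minimizing one value means maximizing the remaining 7.
The other 7 can take up 7 × 95 = 665 ≥ 334 − 28, so one classroom can sit at its floor of 28.
Achievable: one at 28 and the other 7 totalling 306, which fits since 7 × 28 ≤ 306 ≤ 7 × 95.

28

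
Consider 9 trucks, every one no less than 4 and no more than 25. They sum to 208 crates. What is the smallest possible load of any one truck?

To make one truck as small as possible, make the other 8 as large as possible.
The other 8 contribute at most 8 × 25 = 200, leaving at least 208 − 200 = 8.
Since 8 ≥ 4, this is achievable: one at 8 and 8 at 25.

8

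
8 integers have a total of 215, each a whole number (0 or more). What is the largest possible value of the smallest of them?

The average is 215/8 < 27, so some value is ≤ 26.
Equality holds with 1 value of 26 and 7 values of 27.

26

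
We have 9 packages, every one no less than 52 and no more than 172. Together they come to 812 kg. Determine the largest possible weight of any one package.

172

To make one package as large as possible, make the other 8 as small as possible.
The other 8 contribute at least 8 × 52 = 416, leaving at most 812 − 416 = 396.
But each package is capped at 172, so the maximum is 172.
Achievable: one at 172 and the other 8 totalling 640, which fits since 8 × 52 ≤ 640 ≤ 8 × 172.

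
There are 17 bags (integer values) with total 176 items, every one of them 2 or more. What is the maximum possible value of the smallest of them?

The 17 values sum to 176, so their minimum is at most ⌊176/17⌋ = 10.
Taking 11 copies of 10 and 6 copies of 11 gives exactly 176, so 10 is attained.

10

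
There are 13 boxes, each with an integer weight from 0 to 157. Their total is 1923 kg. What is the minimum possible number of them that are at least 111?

If only k of them are at least 111, the other 13 − k are at most 110, so the total is at most k·157 + (13 − k)·110.
This must reach 1923, so k·157 + (13 − k)·110 ≥ 1923, giving k ≥ 11.
Exactly 11 works: 11 values at 157 and 2 at 110 total 1947; lower one of the high values by 24 (still ≥ 111) to hit 1923.

11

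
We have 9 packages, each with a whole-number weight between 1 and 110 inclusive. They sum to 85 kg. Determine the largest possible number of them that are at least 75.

With k values at 75 or above and the rest at least 1, the sum is at least 9 + 74k.
Since the sum is 85, we need 74k ≤ 76, i.e. k ≤ 1.
k = 1 is achieved by 1 value at 75 and 8 at 1, total 83; add 2 to one value (staying below 75) to reach 85.

1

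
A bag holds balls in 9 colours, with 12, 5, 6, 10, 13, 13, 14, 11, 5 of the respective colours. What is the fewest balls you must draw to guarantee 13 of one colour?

86

In the worst case you take as many as possible of each colour without reaching 13: 12 + 5 + 6 + 10 + 12 + 12 + 12 + 11 + 5 = 85.
The next one must give 13 of some colour, so 85 + 1 = 86.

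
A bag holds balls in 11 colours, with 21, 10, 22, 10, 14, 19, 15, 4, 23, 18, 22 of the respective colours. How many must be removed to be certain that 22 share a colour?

In the worst case you take as many as possible of each colour without reaching 22: 21 + 10 + 21 + 10 + 14 + 19 + 15 + 4 + 21 + 18 + 21 = 174.
The next one must give 22 of some colour, so 174 + 1 = 175.

175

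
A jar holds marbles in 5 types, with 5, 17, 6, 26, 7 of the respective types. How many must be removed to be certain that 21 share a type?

In the worst case you take as many as possible of each type without reaching 21: 5 + 17 + 6 + 20 + 7 = 55.
The next one must give 21 of some type, so 55 + 1 = 56.

56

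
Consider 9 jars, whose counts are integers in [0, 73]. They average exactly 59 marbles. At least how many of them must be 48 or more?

5

The total is 9 × 59 = 531.
If only k of them are at least 48, the other 9 − k are at most 47, so the total is at most k·73 + (9 − k)·47.
This must reach 531, so k·73 + (9 − k)·47 ≥ 531, giving k ≥ 5.
Exactly 5 works: 5 values at 73 and 4 at 47 total 553; lower one of the high values by 22 (still ≥ 48) to hit 531.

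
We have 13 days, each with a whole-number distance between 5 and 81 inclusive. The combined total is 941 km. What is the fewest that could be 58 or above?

9

If only k of them are at least 58, the other 13 − k are at most 57, so the total is at most k·81 + (13 − k)·57.
This must reach 941, so k·81 + (13 − k)·57 ≥ 941, giving k ≥ 9.
Exactly 9 works: 9 values at 81 and 4 at 57 total 957; lower one of the high values by 16 (still ≥ 58) to hit 941.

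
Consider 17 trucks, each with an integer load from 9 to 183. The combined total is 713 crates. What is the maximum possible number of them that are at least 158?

3

If k of the values are ≥ 158, the total is ≥ 158k + 9(17 − k).
Setting 158k + 9(17 − k) ≤ 713 gives 149k ≤ 560, so k ≤ 3.
k = 3 is achieved by 3 values at 158 and 14 at 9, total 600; add 113 to one value (staying below 158) to reach 713.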